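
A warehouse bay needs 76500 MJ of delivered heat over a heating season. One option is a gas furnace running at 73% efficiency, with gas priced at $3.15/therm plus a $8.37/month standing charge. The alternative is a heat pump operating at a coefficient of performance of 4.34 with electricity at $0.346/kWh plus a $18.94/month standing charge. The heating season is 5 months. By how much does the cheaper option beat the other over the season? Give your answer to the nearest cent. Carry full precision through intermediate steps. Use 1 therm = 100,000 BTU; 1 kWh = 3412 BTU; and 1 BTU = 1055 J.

$1381.80

Heat load = 76500 MJ = 76,500,000,000 J / 1055 = 72,511,848 BTU
Gas: input = 72,511,848 / 0.73 = 99,331,299 BTU = 993.3 therm → 993.3 × $3.15 = $3,128.94; + 5 × $8.37 standing = $3,170.79
Heat pump: 72,511,848 BTU / 3412 = 21,250 kWh heat; / 4.34 = 4,897 kWh in → × $0.346 = $1,694.28; + 5 × $18.94 standing = $1,788.98
Difference = |$3,170.79 − $1,788.98| = $1,381.80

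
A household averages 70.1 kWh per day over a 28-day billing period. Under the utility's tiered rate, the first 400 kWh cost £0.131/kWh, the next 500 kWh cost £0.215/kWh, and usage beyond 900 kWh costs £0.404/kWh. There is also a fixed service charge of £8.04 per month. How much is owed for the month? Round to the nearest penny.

Usage = 70.1 kWh/day × 28 days = 1962.8 kWh
First 400 kWh × £0.131 = £52.40
Next 500 kWh × £0.215 = £107.50
Remaining 1062.8 kWh × £0.404 = £429.37
Energy charge = £589.27; + service £8.04 = £597.31

£597.31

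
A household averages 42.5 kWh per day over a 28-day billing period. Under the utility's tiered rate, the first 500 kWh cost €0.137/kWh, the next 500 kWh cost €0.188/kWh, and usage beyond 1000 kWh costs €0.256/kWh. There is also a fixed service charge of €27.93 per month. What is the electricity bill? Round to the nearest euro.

€239

Usage = 42.5 kWh/day × 28 days = 1190 kWh
First 500 kWh × €0.137 = €68.50
Next 500 kWh × €0.188 = €94.00
Remaining 190 kWh × €0.256 = €48.64
Energy charge = €211.14; + service €27.93 = €239.07 ≈ €239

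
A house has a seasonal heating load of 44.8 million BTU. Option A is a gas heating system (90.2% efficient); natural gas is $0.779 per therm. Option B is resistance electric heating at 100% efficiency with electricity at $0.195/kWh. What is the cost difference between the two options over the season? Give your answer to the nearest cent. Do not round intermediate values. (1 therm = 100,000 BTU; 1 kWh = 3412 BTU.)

Heat load = 44.8 × 10⁶ BTU = 44,800,000 BTU
Gas: input = 44,800,000 / 0.902 = 49,667,406 BTU = 496.7 therm → 496.7 × $0.779 = $386.91
Electric: 44,800,000 BTU / 3412 = 13,130 kWh → × $0.195 = $2,560.38
Difference = |$386.91 − $2,560.38| = $2,173.47

$2173.47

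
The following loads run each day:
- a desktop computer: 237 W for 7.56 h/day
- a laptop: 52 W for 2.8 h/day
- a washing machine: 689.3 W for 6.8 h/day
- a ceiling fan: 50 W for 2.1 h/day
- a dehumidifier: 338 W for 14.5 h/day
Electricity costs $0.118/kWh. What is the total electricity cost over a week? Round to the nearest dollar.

$10

desktop computer: 237 W × 7.56 h × 7 d = 12,542 Wh = 12.54 kWh
laptop: 52 W × 2.8 h × 7 d = 1,019 Wh = 1.019 kWh
washing machine: 689.3 W × 6.8 h × 7 d = 32,811 Wh = 32.81 kWh
ceiling fan: 50 W × 2.1 h × 7 d = 735 Wh = 0.735 kWh
dehumidifier: 338 W × 14.5 h × 7 d = 34,307 Wh = 34.31 kWh
Total energy = 12.54 + 1.019 + 32.81 + 0.735 + 34.31 = 81.41 kWh
Cost = 81.41 kWh × $0.118 = $9.61 ≈ $10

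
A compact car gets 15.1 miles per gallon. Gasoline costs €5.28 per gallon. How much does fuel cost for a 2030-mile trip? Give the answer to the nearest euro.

€710

Fuel = 2030 mi / 15.1 mpg = 134.4 gal
Cost = 134.4 gal × €5.28/gal = €709.83 ≈ €710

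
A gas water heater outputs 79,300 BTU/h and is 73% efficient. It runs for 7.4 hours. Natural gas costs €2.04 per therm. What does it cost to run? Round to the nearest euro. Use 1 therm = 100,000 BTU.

Heat delivered = 79,300 BTU/h × 7.4 h = 586,820 BTU
Gas input = 586,820 / 0.73 = 803,863 BTU
= 803,863 / 100,000 = 8.039 therm
Cost = 8.039 × €2.04/therm = €16.40 ≈ €16

€16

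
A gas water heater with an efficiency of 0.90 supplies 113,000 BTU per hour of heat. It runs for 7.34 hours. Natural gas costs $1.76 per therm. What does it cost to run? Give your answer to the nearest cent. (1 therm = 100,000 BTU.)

$16.22

Heat delivered = 113,000 BTU/h × 7.34 h = 829,420 BTU
Gas input = 829,420 / 0.90 = 921,578 BTU
= 921,578 / 100,000 = 9.216 therm
Cost = 9.216 × $1.76/therm = $16.22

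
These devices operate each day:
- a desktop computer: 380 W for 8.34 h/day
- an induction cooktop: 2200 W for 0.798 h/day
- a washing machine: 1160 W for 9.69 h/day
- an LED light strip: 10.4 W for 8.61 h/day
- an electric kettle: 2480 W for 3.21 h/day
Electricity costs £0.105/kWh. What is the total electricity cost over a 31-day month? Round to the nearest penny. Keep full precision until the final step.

£78.82

desktop computer: 380 W × 8.34 h × 31 d = 98,245 Wh = 98.25 kWh
induction cooktop: 2200 W × 0.798 h × 31 d = 54,424 Wh = 54.42 kWh
washing machine: 1160 W × 9.69 h × 31 d = 348,452 Wh = 348.5 kWh
LED light strip: 10.4 W × 8.61 h × 31 d = 2,776 Wh = 2.776 kWh
electric kettle: 2480 W × 3.21 h × 31 d = 246,785 Wh = 246.8 kWh
Total energy = 98.25 + 54.42 + 348.5 + 2.776 + 246.8 = 750.7 kWh
Cost = 750.7 kWh × £0.105 = £78.82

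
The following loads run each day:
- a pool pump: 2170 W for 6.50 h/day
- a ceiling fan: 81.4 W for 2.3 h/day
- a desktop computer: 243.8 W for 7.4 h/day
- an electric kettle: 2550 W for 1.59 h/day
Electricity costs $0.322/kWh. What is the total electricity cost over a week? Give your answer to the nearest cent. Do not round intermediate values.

$45.42

pool pump: 2170 W × 6.50 h × 7 d = 98,735 Wh = 98.73 kWh
ceiling fan: 81.4 W × 2.3 h × 7 d = 1,311 Wh = 1.311 kWh
desktop computer: 243.8 W × 7.4 h × 7 d = 12,629 Wh = 12.63 kWh
electric kettle: 2550 W × 1.59 h × 7 d = 28,382 Wh = 28.38 kWh
Total energy = 98.73 + 1.311 + 12.63 + 28.38 = 141.1 kWh
Cost = 141.1 kWh × $0.322 = $45.42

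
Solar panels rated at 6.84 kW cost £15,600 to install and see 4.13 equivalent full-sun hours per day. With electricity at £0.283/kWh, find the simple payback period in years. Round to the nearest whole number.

5 years

Daily generation = 6.84 kW × 4.13 h = 28.25 kWh
Annual generation = 28.25 × 365 = 10311 kWh
Annual savings = 10311 × £0.283 = £2,918.00
Payback = £15,600 / £2,918.00 = 5.35 years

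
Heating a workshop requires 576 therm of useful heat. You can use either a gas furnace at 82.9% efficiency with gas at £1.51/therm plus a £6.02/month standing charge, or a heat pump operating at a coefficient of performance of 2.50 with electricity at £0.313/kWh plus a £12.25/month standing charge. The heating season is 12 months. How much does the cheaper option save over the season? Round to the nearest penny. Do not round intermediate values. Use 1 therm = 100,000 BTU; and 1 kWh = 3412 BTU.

Heat load = 576 therm × 100,000 = 57,600,000 BTU
Gas: input = 57,600,000 / 0.829 = 69,481,303 BTU = 694.8 therm → 694.8 × £1.51 = £1,049.17; + 12 × £6.02 standing = £1,121.41
Heat pump: 57,600,000 BTU / 3412 = 16,880 kWh heat; / 2.50 = 6,753 kWh in → × £0.313 = £2,113.58; + 12 × £12.25 standing = £2,260.58
Difference = |£1,121.41 − £2,260.58| = £1,139.17

£1139.17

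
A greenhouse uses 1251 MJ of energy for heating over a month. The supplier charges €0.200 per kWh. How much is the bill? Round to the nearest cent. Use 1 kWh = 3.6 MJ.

€69.50

1251 MJ × (0.27778 kWh/MJ) = 347.5 kWh
Cost = 347.5 kWh × €0.200/kWh = €69.50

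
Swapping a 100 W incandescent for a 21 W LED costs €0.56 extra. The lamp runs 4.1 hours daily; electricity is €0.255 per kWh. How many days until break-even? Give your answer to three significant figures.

6.78 days

Power saved = 100 − 21 = 79 W
Daily energy saved = 79 W × 4.1 h = 323.9 Wh = 0.3239 kWh
Daily savings = 0.3239 × €0.255 = €0.0826
Payback = €0.56 / €0.0826 per day = 6.78 days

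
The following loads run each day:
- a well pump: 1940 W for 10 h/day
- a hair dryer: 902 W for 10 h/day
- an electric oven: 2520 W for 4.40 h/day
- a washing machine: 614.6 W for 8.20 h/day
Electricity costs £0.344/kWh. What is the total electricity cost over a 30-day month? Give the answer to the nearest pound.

£460

well pump: 1940 W × 10 h × 30 d = 582,000 Wh = 582 kWh
hair dryer: 902 W × 10 h × 30 d = 270,600 Wh = 270.6 kWh
electric oven: 2520 W × 4.40 h × 30 d = 332,640 Wh = 332.6 kWh
washing machine: 614.6 W × 8.20 h × 30 d = 151,192 Wh = 151.2 kWh
Total energy = 582 + 270.6 + 332.6 + 151.2 = 1,336 kWh
Cost = 1,336 kWh × £0.344 = £459.73 ≈ £460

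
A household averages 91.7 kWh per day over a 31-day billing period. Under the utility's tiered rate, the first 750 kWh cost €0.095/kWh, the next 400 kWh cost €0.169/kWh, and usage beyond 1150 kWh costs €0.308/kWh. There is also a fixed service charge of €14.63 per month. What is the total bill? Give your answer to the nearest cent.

Usage = 91.7 kWh/day × 31 days = 2842.7 kWh
First 750 kWh × €0.095 = €71.25
Next 400 kWh × €0.169 = €67.60
Remaining 1692.7 kWh × €0.308 = €521.35
Energy charge = €660.20; + service €14.63 = €674.83

€674.83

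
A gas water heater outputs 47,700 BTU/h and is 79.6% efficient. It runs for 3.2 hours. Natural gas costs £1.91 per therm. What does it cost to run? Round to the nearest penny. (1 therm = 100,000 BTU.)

£3.66

Heat delivered = 47,700 BTU/h × 3.2 h = 152,640 BTU
Gas input = 152,640 / 0.796 = 191,759 BTU
= 191,759 / 100,000 = 1.918 therm
Cost = 1.918 × £1.91/therm = £3.66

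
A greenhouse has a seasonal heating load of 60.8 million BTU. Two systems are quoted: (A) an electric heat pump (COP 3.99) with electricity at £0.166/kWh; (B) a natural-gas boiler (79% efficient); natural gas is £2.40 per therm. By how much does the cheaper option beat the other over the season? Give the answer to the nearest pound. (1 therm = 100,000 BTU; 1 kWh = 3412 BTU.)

Heat load = 60.8 × 10⁶ BTU = 60,800,000 BTU
Gas: input = 60,800,000 / 0.79 = 76,962,025 BTU = 769.6 therm → 769.6 × £2.40 = £1,847.09
Heat pump: 60,800,000 BTU / 3412 = 17,820 kWh heat; / 3.99 = 4,466 kWh in → × £0.166 = £741.36
Difference = |£1,847.09 − £741.36| = £1,105.73 ≈ £1106

£1106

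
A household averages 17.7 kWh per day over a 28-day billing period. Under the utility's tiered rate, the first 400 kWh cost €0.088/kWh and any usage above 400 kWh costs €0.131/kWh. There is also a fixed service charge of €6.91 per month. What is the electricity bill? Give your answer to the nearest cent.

€54.63

Usage = 17.7 kWh/day × 28 days = 495.6 kWh
First 400 kWh × €0.088 = €35.20
Remaining 95.6 kWh × €0.131 = €12.52
Energy charge = €47.72; + service €6.91 = €54.63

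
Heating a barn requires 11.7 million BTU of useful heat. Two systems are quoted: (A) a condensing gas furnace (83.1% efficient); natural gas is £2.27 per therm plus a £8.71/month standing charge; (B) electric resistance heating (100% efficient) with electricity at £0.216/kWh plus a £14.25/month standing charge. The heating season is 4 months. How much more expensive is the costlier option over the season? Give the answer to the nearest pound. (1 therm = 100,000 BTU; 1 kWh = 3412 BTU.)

£443

Heat load = 11.7 × 10⁶ BTU = 11,700,000 BTU
Gas: input = 11,700,000 / 0.831 = 14,079,422 BTU = 140.8 therm → 140.8 × £2.27 = £319.60; + 4 × £8.71 standing = £354.44
Electric: 11,700,000 BTU / 3412 = 3,429 kWh → × £0.216 = £740.68; + 4 × £14.25 standing = £797.68
Difference = |£354.44 − £797.68| = £443.24 ≈ £443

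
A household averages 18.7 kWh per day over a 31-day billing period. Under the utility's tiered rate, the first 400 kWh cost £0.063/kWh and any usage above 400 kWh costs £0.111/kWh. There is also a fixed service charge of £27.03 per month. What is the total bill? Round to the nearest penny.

Usage = 18.7 kWh/day × 31 days = 579.7 kWh
First 400 kWh × £0.063 = £25.20
Remaining 179.7 kWh × £0.111 = £19.95
Energy charge = £45.15; + service £27.03 = £72.18

£72.18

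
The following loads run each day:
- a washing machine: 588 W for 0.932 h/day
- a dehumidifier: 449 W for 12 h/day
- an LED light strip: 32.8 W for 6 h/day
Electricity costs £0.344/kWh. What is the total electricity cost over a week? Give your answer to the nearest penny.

£14.77

washing machine: 588 W × 0.932 h × 7 d = 3,836 Wh = 3.836 kWh
dehumidifier: 449 W × 12 h × 7 d = 37,716 Wh = 37.72 kWh
LED light strip: 32.8 W × 6 h × 7 d = 1,378 Wh = 1.378 kWh
Total energy = 3.836 + 37.72 + 1.378 = 42.93 kWh
Cost = 42.93 kWh × £0.344 = £14.77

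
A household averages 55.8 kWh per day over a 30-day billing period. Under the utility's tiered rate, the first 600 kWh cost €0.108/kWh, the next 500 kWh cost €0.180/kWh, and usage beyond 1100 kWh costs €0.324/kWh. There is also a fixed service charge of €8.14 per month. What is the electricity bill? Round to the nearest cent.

Usage = 55.8 kWh/day × 30 days = 1674 kWh
First 600 kWh × €0.108 = €64.80
Next 500 kWh × €0.180 = €90.00
Remaining 574 kWh × €0.324 = €185.98
Energy charge = €340.78; + service €8.14 = €348.92

€348.92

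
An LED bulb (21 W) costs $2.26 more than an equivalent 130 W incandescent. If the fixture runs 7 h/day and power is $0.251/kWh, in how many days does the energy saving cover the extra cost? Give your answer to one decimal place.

11.8 days

Power saved = 130 − 21 = 109 W
Daily energy saved = 109 W × 7 h = 763 Wh = 0.763 kWh
Daily savings = 0.763 × $0.251 = $0.1915
Payback = $2.26 / $0.1915 per day = 11.8 days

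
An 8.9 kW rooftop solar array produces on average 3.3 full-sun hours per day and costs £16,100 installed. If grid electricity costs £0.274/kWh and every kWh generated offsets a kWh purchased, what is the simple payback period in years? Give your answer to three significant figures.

Daily generation = 8.9 kW × 3.3 h = 29.37 kWh
Annual generation = 29.37 × 365 = 10720 kWh
Annual savings = 10720 × £0.274 = £2,937.29
Payback = £16,100 / £2,937.29 = 5.48 years

5.48 years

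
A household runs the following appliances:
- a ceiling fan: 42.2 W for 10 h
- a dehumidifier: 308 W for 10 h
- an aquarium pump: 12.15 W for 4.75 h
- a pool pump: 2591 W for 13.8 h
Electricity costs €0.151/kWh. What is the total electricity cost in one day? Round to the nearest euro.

ceiling fan: 42.2 W × 10 h = 422 Wh = 0.422 kWh
dehumidifier: 308 W × 10 h = 3,080 Wh = 3.08 kWh
aquarium pump: 12.15 W × 4.75 h = 58 Wh = 0.05771 kWh
pool pump: 2591 W × 13.8 h = 35,756 Wh = 35.76 kWh
Total energy = 0.422 + 3.08 + 0.05771 + 35.76 = 39.32 kWh
Cost = 39.32 kWh × €0.151 = €5.94 ≈ €6

€6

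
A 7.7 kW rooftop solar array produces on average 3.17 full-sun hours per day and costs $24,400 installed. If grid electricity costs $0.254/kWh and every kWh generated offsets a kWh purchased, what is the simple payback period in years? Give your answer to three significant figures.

10.8 years

Daily generation = 7.7 kW × 3.17 h = 24.41 kWh
Annual generation = 24.41 × 365 = 8909.3 kWh
Annual savings = 8909.3 × $0.254 = $2,262.96
Payback = $24,400 / $2,262.96 = 10.8 years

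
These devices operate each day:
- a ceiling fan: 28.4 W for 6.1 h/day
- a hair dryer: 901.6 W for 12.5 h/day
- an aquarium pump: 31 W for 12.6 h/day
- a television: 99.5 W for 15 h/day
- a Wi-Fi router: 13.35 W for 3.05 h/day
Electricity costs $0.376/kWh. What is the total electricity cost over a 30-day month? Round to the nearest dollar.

$151

ceiling fan: 28.4 W × 6.1 h × 30 d = 5,197 Wh = 5.197 kWh
hair dryer: 901.6 W × 12.5 h × 30 d = 338,100 Wh = 338.1 kWh
aquarium pump: 31 W × 12.6 h × 30 d = 11,718 Wh = 11.72 kWh
television: 99.5 W × 15 h × 30 d = 44,775 Wh = 44.77 kWh
Wi-Fi router: 13.35 W × 3.05 h × 30 d = 1,222 Wh = 1.222 kWh
Total energy = 5.197 + 338.1 + 11.72 + 44.77 + 1.222 = 401 kWh
Cost = 401 kWh × $0.376 = $150.78 ≈ $151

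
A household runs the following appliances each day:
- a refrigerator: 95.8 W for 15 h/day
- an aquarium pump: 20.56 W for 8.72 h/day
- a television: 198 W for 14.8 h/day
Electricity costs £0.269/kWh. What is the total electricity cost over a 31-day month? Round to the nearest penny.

£37.91

refrigerator: 95.8 W × 15 h × 31 d = 44,547 Wh = 44.55 kWh
aquarium pump: 20.56 W × 8.72 h × 31 d = 5,558 Wh = 5.558 kWh
television: 198 W × 14.8 h × 31 d = 90,842 Wh = 90.84 kWh
Total energy = 44.55 + 5.558 + 90.84 = 140.9 kWh
Cost = 140.9 kWh × £0.269 = £37.91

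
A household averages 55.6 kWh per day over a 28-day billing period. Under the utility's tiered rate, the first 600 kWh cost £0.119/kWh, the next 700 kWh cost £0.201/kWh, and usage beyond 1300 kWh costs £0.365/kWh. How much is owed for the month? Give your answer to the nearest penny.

Usage = 55.6 kWh/day × 28 days = 1556.8 kWh
First 600 kWh × £0.119 = £71.40
Next 700 kWh × £0.201 = £140.70
Remaining 256.8 kWh × £0.365 = £93.73
Total = £305.83

£305.83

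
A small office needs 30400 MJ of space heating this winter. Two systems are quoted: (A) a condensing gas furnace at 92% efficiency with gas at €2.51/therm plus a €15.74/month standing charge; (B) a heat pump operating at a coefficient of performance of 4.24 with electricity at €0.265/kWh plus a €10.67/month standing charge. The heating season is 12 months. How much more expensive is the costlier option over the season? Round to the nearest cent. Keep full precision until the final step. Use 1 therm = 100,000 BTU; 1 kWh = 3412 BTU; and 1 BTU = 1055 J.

Heat load = 30400 MJ = 30,400,000,000 J / 1055 = 28,815,166 BTU
Gas: input = 28,815,166 / 0.92 = 31,320,832 BTU = 313.2 therm → 313.2 × €2.51 = €786.15; + 12 × €15.74 standing = €975.03
Heat pump: 28,815,166 BTU / 3412 = 8,445 kWh heat; / 4.24 = 1,992 kWh in → × €0.265 = €527.83; + 12 × €10.67 standing = €655.87
Difference = |€975.03 − €655.87| = €319.17

€319.17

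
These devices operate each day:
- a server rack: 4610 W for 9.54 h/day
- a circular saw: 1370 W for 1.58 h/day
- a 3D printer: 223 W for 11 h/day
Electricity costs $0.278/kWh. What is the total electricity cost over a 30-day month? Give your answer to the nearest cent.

server rack: 4610 W × 9.54 h × 30 d = 1,319,382 Wh = 1,319 kWh
circular saw: 1370 W × 1.58 h × 30 d = 64,938 Wh = 64.94 kWh
3D printer: 223 W × 11 h × 30 d = 73,590 Wh = 73.59 kWh
Total energy = 1,319 + 64.94 + 73.59 = 1,458 kWh
Cost = 1,458 kWh × $0.278 = $405.30

$405.30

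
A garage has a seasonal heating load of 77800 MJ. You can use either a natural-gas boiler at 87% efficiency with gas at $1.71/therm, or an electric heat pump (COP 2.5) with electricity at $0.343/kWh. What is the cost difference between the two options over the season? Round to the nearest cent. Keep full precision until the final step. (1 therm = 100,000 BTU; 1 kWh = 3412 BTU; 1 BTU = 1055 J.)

$1515.87

Heat load = 77800 MJ = 77,800,000,000 J / 1055 = 73,744,076 BTU
Gas: input = 73,744,076 / 0.87 = 84,763,306 BTU = 847.6 therm → 847.6 × $1.71 = $1,449.45
Heat pump: 73,744,076 BTU / 3412 = 21,610 kWh heat; / 2.5 = 8,645 kWh in → × $0.343 = $2,965.32
Difference = |$1,449.45 − $2,965.32| = $1,515.87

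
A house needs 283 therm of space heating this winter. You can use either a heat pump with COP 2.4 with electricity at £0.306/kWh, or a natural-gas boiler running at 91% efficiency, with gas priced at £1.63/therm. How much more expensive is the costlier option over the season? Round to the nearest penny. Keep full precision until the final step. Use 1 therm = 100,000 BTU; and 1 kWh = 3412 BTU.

£550.61

Heat load = 283 therm × 100,000 = 28,300,000 BTU
Gas: input = 28,300,000 / 0.91 = 31,098,901 BTU = 311 therm → 311 × £1.63 = £506.91
Heat pump: 28,300,000 BTU / 3412 = 8,294 kWh heat; / 2.4 = 3,456 kWh in → × £0.306 = £1,057.52
Difference = |£506.91 − £1,057.52| = £550.61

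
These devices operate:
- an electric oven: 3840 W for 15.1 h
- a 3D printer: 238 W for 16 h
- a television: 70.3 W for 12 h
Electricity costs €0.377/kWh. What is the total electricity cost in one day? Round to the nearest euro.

electric oven: 3840 W × 15.1 h = 57,984 Wh = 57.98 kWh
3D printer: 238 W × 16 h = 3,808 Wh = 3.808 kWh
television: 70.3 W × 12 h = 844 Wh = 0.8436 kWh
Total energy = 57.98 + 3.808 + 0.8436 = 62.64 kWh
Cost = 62.64 kWh × €0.377 = €23.61 ≈ €24

€24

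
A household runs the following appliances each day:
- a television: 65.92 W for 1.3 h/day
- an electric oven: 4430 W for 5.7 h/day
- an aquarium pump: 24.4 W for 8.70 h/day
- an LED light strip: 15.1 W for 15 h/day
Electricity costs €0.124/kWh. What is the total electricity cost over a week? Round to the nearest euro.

€22

television: 65.92 W × 1.3 h × 7 d = 600 Wh = 0.5999 kWh
electric oven: 4430 W × 5.7 h × 7 d = 176,757 Wh = 176.8 kWh
aquarium pump: 24.4 W × 8.70 h × 7 d = 1,486 Wh = 1.486 kWh
LED light strip: 15.1 W × 15 h × 7 d = 1,586 Wh = 1.585 kWh
Total energy = 0.5999 + 176.8 + 1.486 + 1.585 = 180.4 kWh
Cost = 180.4 kWh × €0.124 = €22.37 ≈ €22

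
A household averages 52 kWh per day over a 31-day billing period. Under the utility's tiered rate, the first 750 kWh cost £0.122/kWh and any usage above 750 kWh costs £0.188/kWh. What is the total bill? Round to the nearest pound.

£254

Usage = 52 kWh/day × 31 days = 1612 kWh
First 750 kWh × £0.122 = £91.50
Remaining 862 kWh × £0.188 = £162.06
Total = £253.56 ≈ £254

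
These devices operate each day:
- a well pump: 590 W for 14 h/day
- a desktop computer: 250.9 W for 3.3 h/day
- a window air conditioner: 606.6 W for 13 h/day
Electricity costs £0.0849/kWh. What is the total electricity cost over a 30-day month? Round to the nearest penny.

well pump: 590 W × 14 h × 30 d = 247,800 Wh = 247.8 kWh
desktop computer: 250.9 W × 3.3 h × 30 d = 24,839 Wh = 24.84 kWh
window air conditioner: 606.6 W × 13 h × 30 d = 236,574 Wh = 236.6 kWh
Total energy = 247.8 + 24.84 + 236.6 = 509.2 kWh
Cost = 509.2 kWh × £0.0849 = £43.23

£43.23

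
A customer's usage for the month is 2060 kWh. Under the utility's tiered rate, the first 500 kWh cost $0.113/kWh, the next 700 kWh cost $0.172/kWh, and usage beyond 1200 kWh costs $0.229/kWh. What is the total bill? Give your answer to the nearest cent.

First 500 kWh × $0.113 = $56.50
Next 700 kWh × $0.172 = $120.40
Remaining 860 kWh × $0.229 = $196.94
Total = $373.84

$373.84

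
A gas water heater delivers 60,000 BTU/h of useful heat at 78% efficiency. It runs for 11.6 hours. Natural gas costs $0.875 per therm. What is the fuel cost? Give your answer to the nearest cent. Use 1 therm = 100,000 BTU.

$7.81

Heat delivered = 60,000 BTU/h × 11.6 h = 696,000 BTU
Gas input = 696,000 / 0.78 = 892,308 BTU
= 892,308 / 100,000 = 8.923 therm
Cost = 8.923 × $0.875/therm = $7.81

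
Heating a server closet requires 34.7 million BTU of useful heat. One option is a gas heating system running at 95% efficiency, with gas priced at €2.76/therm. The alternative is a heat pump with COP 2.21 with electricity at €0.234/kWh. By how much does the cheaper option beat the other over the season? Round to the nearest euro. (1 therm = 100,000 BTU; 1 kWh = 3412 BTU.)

€69

Heat load = 34.7 × 10⁶ BTU = 34,700,000 BTU
Gas: input = 34,700,000 / 0.95 = 36,526,316 BTU = 365.3 therm → 365.3 × €2.76 = €1,008.13
Heat pump: 34,700,000 BTU / 3412 = 10,170 kWh heat; / 2.21 = 4,602 kWh in → × €0.234 = €1,076.82
Difference = |€1,008.13 − €1,076.82| = €68.70 ≈ €69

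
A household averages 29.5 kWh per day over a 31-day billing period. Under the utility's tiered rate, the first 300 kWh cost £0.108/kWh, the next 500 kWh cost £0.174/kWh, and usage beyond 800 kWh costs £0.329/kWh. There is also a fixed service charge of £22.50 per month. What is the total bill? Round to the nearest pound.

£180

Usage = 29.5 kWh/day × 31 days = 914.5 kWh
First 300 kWh × £0.108 = £32.40
Next 500 kWh × £0.174 = £87.00
Remaining 114.5 kWh × £0.329 = £37.67
Energy charge = £157.07; + service £22.50 = £179.57 ≈ £180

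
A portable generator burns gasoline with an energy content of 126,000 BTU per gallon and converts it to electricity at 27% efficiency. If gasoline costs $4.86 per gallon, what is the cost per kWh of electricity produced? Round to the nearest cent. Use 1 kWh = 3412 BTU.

Electrical output per gallon = 126,000 BTU × 0.27 / 3412 BTU/kWh = 9.971 kWh
Cost per kWh = $4.86 / 9.971 kWh = $0.487

$0.49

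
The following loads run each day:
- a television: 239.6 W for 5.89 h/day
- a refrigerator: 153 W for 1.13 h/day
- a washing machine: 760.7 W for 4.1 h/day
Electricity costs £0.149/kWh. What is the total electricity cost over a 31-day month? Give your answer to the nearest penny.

television: 239.6 W × 5.89 h × 31 d = 43,749 Wh = 43.75 kWh
refrigerator: 153 W × 1.13 h × 31 d = 5,360 Wh = 5.36 kWh
washing machine: 760.7 W × 4.1 h × 31 d = 96,685 Wh = 96.68 kWh
Total energy = 43.75 + 5.36 + 96.68 = 145.8 kWh
Cost = 145.8 kWh × £0.149 = £21.72

£21.72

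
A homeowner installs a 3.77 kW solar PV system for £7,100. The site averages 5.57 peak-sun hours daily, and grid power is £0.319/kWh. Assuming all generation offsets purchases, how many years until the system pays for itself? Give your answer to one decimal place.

Daily generation = 3.77 kW × 5.57 h = 21 kWh
Annual generation = 21 × 365 = 7664.6 kWh
Annual savings = 7664.6 × £0.319 = £2,445.01
Payback = £7,100 / £2,445.01 = 2.9 years

2.9 years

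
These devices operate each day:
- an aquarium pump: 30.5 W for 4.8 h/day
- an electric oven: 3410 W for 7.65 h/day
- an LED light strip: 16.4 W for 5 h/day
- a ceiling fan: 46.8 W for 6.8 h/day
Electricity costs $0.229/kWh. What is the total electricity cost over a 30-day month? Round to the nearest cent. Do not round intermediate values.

$182.97

aquarium pump: 30.5 W × 4.8 h × 30 d = 4,392 Wh = 4.392 kWh
electric oven: 3410 W × 7.65 h × 30 d = 782,595 Wh = 782.6 kWh
LED light strip: 16.4 W × 5 h × 30 d = 2,460 Wh = 2.46 kWh
ceiling fan: 46.8 W × 6.8 h × 30 d = 9,547 Wh = 9.547 kWh
Total energy = 4.392 + 782.6 + 2.46 + 9.547 = 799 kWh
Cost = 799 kWh × $0.229 = $182.97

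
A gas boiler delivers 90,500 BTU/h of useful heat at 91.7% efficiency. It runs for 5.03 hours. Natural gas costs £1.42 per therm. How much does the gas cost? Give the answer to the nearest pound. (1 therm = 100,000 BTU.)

Heat delivered = 90,500 BTU/h × 5.03 h = 455,215 BTU
Gas input = 455,215 / 0.917 = 496,418 BTU
= 496,418 / 100,000 = 4.964 therm
Cost = 4.964 × £1.42/therm = £7.05 ≈ £7

£7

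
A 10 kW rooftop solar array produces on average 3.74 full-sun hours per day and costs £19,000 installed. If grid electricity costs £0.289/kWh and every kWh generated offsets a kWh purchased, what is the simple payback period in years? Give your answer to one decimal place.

Daily generation = 10 kW × 3.74 h = 37.4 kWh
Annual generation = 37.4 × 365 = 13651 kWh
Annual savings = 13651 × £0.289 = £3,945.14
Payback = £19,000 / £3,945.14 = 4.82 years

4.8 years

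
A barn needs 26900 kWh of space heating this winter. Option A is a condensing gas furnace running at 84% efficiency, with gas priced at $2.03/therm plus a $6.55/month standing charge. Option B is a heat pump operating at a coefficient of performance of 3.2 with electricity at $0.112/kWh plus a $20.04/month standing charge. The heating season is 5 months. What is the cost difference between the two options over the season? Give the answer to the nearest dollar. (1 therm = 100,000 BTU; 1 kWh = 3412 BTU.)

$1209

Heat load = 26900 kWh × 3412 = 91,782,800 BTU
Gas: input = 91,782,800 / 0.84 = 109,265,238 BTU = 1,093 therm → 1,093 × $2.03 = $2,218.08; + 5 × $6.55 standing = $2,250.83
Heat pump: 91,782,800 BTU / 3412 = 26,900 kWh heat; / 3.2 = 8,406 kWh in → × $0.112 = $941.50; + 5 × $20.04 standing = $1,041.70
Difference = |$2,250.83 − $1,041.70| = $1,209.13 ≈ $1209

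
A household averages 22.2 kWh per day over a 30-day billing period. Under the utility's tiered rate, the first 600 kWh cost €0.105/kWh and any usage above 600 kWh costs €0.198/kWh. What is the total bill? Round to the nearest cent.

€76.07

Usage = 22.2 kWh/day × 30 days = 666 kWh
First 600 kWh × €0.105 = €63.00
Remaining 66 kWh × €0.198 = €13.07
Total = €76.07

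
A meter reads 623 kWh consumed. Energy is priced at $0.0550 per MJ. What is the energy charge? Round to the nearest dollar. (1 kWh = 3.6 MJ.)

623 kWh × (3.6 MJ/kWh) = 2,243 MJ
Cost = 2,243 MJ × $0.0550/MJ = $123.35 ≈ $123

$123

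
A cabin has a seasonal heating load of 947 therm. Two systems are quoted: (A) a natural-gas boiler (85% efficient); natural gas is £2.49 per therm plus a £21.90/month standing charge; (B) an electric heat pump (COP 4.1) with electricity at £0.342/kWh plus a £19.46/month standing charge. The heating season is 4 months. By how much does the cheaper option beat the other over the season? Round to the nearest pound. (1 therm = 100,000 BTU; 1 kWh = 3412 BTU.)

Heat load = 947 therm × 100,000 = 94,700,000 BTU
Gas: input = 94,700,000 / 0.85 = 111,411,765 BTU = 1,114 therm → 1,114 × £2.49 = £2,774.15; + 4 × £21.90 standing = £2,861.75
Heat pump: 94,700,000 BTU / 3412 = 27,750 kWh heat; / 4.1 = 6,770 kWh in → × £0.342 = £2,315.17; + 4 × £19.46 standing = £2,393.01
Difference = |£2,861.75 − £2,393.01| = £468.74 ≈ £469

£469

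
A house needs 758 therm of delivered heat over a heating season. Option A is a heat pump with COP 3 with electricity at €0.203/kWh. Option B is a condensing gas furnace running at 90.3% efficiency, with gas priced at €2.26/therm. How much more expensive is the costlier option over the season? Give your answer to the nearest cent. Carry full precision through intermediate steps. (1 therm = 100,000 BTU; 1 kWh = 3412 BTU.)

€393.84

Heat load = 758 therm × 100,000 = 75,800,000 BTU
Gas: input = 75,800,000 / 0.903 = 83,942,414 BTU = 839.4 therm → 839.4 × €2.26 = €1,897.10
Heat pump: 75,800,000 BTU / 3412 = 22,220 kWh heat; / 3 = 7,405 kWh in → × €0.203 = €1,503.26
Difference = |€1,897.10 − €1,503.26| = €393.84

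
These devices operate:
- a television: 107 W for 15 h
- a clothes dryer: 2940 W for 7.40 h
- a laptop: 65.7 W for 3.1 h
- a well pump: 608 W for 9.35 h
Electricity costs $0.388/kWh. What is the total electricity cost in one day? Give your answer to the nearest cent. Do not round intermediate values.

$11.35

television: 107 W × 15 h = 1,605 Wh = 1.605 kWh
clothes dryer: 2940 W × 7.40 h = 21,756 Wh = 21.76 kWh
laptop: 65.7 W × 3.1 h = 204 Wh = 0.2037 kWh
well pump: 608 W × 9.35 h = 5,685 Wh = 5.685 kWh
Total energy = 1.605 + 21.76 + 0.2037 + 5.685 = 29.25 kWh
Cost = 29.25 kWh × $0.388 = $11.35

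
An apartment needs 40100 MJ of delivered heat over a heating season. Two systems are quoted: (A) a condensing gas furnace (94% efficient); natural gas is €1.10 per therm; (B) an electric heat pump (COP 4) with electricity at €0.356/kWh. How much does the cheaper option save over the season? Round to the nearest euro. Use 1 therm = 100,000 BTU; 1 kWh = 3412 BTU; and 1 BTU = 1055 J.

Heat load = 40100 MJ = 40,100,000,000 J / 1055 = 38,009,479 BTU
Gas: input = 38,009,479 / 0.94 = 40,435,616 BTU = 404.4 therm → 404.4 × €1.10 = €444.79
Heat pump: 38,009,479 BTU / 3412 = 11,140 kWh heat; / 4 = 2,785 kWh in → × €0.356 = €991.45
Difference = |€444.79 − €991.45| = €546.66 ≈ €547

€547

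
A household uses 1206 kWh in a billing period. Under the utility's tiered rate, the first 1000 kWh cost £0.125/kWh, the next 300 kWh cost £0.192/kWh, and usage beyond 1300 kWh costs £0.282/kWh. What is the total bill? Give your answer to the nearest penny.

£164.55

First 1000 kWh × £0.125 = £125.00
Next 206 kWh × £0.192 = £39.55
Remaining tier: 0 kWh (not reached)
Total = £164.55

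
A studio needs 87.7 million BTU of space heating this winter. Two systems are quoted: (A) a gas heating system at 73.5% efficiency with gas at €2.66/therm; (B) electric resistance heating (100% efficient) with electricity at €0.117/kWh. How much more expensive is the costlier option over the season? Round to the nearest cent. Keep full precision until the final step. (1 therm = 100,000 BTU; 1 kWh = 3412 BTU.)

€166.61

Heat load = 87.7 × 10⁶ BTU = 87,700,000 BTU
Gas: input = 87,700,000 / 0.735 = 119,319,728 BTU = 1,193 therm → 1,193 × €2.66 = €3,173.90
Electric: 87,700,000 BTU / 3412 = 25,700 kWh → × €0.117 = €3,007.30
Difference = |€3,173.90 − €3,007.30| = €166.61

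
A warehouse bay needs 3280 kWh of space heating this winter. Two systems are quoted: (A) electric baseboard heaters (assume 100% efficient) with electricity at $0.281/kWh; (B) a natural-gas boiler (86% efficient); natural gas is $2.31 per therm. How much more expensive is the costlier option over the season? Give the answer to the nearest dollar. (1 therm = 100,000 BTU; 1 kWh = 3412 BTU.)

$621

Heat load = 3280 kWh × 3412 = 11,191,360 BTU
Gas: input = 11,191,360 / 0.860 = 13,013,209 BTU = 130.1 therm → 130.1 × $2.31 = $300.61
Electric: 11,191,360 BTU / 3412 = 3,280 kWh → × $0.281 = $921.68
Difference = |$300.61 − $921.68| = $621.07 ≈ $621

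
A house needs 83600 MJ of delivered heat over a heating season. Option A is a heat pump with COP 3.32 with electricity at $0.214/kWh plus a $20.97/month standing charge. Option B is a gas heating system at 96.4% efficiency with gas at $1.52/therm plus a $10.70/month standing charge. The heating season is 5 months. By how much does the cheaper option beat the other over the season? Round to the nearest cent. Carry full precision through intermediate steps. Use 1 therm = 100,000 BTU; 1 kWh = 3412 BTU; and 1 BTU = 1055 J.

Heat load = 83600 MJ = 83,600,000,000 J / 1055 = 79,241,706 BTU
Gas: input = 79,241,706 / 0.964 = 82,200,940 BTU = 822 therm → 822 × $1.52 = $1,249.45; + 5 × $10.70 standing = $1,302.95
Heat pump: 79,241,706 BTU / 3412 = 23,220 kWh heat; / 3.32 = 6,995 kWh in → × $0.214 = $1,497.00; + 5 × $20.97 standing = $1,601.85
Difference = |$1,302.95 − $1,601.85| = $298.89

$298.89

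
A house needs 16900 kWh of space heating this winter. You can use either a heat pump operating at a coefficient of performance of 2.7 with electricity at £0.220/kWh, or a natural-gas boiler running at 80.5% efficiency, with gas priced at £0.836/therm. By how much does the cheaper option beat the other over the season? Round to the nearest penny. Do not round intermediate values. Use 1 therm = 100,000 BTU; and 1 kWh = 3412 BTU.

£778.20

Heat load = 16900 kWh × 3412 = 57,662,800 BTU
Gas: input = 57,662,800 / 0.805 = 71,630,807 BTU = 716.3 therm → 716.3 × £0.836 = £598.83
Heat pump: 57,662,800 BTU / 3412 = 16,900 kWh heat; / 2.7 = 6,259 kWh in → × £0.220 = £1,377.04
Difference = |£598.83 − £1,377.04| = £778.20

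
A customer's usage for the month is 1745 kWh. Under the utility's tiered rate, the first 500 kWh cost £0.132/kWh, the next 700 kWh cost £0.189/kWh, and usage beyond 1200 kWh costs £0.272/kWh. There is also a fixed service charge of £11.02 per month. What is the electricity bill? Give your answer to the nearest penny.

£357.56

First 500 kWh × £0.132 = £66.00
Next 700 kWh × £0.189 = £132.30
Remaining 545 kWh × £0.272 = £148.24
Energy charge = £346.54; + service £11.02 = £357.56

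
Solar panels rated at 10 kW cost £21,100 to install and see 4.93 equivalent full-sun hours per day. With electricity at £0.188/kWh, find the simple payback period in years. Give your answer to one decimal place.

Daily generation = 10 kW × 4.93 h = 49.3 kWh
Annual generation = 49.3 × 365 = 17994 kWh
Annual savings = 17994 × £0.188 = £3,382.97
Payback = £21,100 / £3,382.97 = 6.24 years

6.2 years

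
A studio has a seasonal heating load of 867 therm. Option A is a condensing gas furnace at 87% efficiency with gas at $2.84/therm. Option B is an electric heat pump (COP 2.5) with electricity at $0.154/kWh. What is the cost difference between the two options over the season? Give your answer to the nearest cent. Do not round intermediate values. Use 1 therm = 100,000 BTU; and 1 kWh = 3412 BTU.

Heat load = 867 therm × 100,000 = 86,700,000 BTU
Gas: input = 86,700,000 / 0.87 = 99,655,172 BTU = 996.6 therm → 996.6 × $2.84 = $2,830.21
Heat pump: 86,700,000 BTU / 3412 = 25,410 kWh heat; / 2.5 = 10,160 kWh in → × $0.154 = $1,565.28
Difference = |$2,830.21 − $1,565.28| = $1,264.93

$1264.93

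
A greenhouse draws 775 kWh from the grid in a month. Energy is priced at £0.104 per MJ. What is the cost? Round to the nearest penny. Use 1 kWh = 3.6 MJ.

£290.16

775 kWh × (3.6 MJ/kWh) = 2,790 MJ
Cost = 2,790 MJ × £0.104/MJ = £290.16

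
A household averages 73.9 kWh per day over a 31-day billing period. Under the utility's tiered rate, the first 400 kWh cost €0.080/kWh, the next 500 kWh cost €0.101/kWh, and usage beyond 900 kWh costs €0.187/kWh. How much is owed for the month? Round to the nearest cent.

€342.60

Usage = 73.9 kWh/day × 31 days = 2290.9 kWh
First 400 kWh × €0.080 = €32.00
Next 500 kWh × €0.101 = €50.50
Remaining 1390.9 kWh × €0.187 = €260.10
Total = €342.60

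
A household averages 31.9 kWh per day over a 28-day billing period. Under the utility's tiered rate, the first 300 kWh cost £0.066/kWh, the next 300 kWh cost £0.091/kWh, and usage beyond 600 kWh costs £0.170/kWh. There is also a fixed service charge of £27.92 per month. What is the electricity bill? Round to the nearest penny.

Usage = 31.9 kWh/day × 28 days = 893.2 kWh
First 300 kWh × £0.066 = £19.80
Next 300 kWh × £0.091 = £27.30
Remaining 293.2 kWh × £0.170 = £49.84
Energy charge = £96.94; + service £27.92 = £124.86

£124.86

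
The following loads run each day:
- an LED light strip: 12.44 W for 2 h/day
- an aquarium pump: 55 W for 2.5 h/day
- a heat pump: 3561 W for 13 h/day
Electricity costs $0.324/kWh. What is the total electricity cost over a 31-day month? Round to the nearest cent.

LED light strip: 12.44 W × 2 h × 31 d = 771 Wh = 0.7713 kWh
aquarium pump: 55 W × 2.5 h × 31 d = 4,262 Wh = 4.263 kWh
heat pump: 3561 W × 13 h × 31 d = 1,435,083 Wh = 1,435 kWh
Total energy = 0.7713 + 4.263 + 1,435 = 1,440 kWh
Cost = 1,440 kWh × $0.324 = $466.60

$466.60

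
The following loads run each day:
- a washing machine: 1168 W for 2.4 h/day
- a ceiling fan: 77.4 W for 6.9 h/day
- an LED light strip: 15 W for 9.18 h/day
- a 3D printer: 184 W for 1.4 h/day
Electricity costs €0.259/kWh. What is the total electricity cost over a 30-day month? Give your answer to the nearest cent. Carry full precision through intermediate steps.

washing machine: 1168 W × 2.4 h × 30 d = 84,096 Wh = 84.1 kWh
ceiling fan: 77.4 W × 6.9 h × 30 d = 16,022 Wh = 16.02 kWh
LED light strip: 15 W × 9.18 h × 30 d = 4,131 Wh = 4.131 kWh
3D printer: 184 W × 1.4 h × 30 d = 7,728 Wh = 7.728 kWh
Total energy = 84.1 + 16.02 + 4.131 + 7.728 = 112 kWh
Cost = 112 kWh × €0.259 = €29.00

€29.00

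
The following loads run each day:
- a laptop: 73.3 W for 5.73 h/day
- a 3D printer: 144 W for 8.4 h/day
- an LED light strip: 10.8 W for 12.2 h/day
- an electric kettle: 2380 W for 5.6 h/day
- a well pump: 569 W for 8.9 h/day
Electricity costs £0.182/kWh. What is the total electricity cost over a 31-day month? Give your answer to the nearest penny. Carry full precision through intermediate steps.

laptop: 73.3 W × 5.73 h × 31 d = 13,020 Wh = 13.02 kWh
3D printer: 144 W × 8.4 h × 31 d = 37,498 Wh = 37.5 kWh
LED light strip: 10.8 W × 12.2 h × 31 d = 4,085 Wh = 4.085 kWh
electric kettle: 2380 W × 5.6 h × 31 d = 413,168 Wh = 413.2 kWh
well pump: 569 W × 8.9 h × 31 d = 156,987 Wh = 157 kWh
Total energy = 13.02 + 37.5 + 4.085 + 413.2 + 157 = 624.8 kWh
Cost = 624.8 kWh × £0.182 = £113.71

£113.71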